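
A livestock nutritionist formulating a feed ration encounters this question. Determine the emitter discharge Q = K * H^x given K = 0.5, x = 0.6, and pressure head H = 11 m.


Q = K * H^x
  = 0.5 * 11^0.6
  = 0.5 * 4.2154
  = 2.11 L/h


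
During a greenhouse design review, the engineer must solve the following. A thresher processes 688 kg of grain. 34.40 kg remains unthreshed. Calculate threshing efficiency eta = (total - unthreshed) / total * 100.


eta = (total - unthreshed) / total * 100
    = (688 - 34.40) / 688 * 100
    = 653.60 / 688 * 100
    = 95%


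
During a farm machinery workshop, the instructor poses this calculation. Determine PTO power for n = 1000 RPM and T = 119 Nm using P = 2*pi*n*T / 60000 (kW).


P = 2*pi*n*T / 60000
  = 2*pi * 1000 * 119 / 60000
  = 747699.05 / 60000
  = 12.46 kW


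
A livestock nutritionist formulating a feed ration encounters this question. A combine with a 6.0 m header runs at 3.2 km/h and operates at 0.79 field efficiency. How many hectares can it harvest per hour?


C = w * v * eta_f / 10
  = 6.0 * 3.2 * 0.79 / 10
  = 15.17 / 10
  = 1.52 ha/h


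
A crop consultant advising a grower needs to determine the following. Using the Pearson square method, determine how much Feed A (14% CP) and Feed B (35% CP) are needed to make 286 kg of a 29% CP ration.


parts_A = CP_b - target = 35 - 29 = 6
parts_B = target - CP_a = 29 - 14 = 15
total_parts = 6 + 15 = 21
Feed A = 286 * 6 / 21 = 81.71 kg
Feed B = 286 * 15 / 21 = 204.29 kg

81.71 kg


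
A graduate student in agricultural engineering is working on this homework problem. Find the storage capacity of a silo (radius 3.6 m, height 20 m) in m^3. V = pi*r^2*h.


V = pi * r^2 * h
  = pi * 3.6^2 * 20
  = pi * 12.96 * 20
  = 814.30 m^3


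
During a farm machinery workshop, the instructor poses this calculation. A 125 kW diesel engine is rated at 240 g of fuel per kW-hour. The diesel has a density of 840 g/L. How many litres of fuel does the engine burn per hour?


FC = P * BSFC / rho_fuel
   = 125 * 240 / 840
   = 30000 / 840
   = 35.71 L/h


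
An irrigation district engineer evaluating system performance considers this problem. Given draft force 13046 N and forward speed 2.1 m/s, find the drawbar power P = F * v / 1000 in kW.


P = F * v / 1000
  = 13046 * 2.1 / 1000
  = 27396.60 / 1000
  = 27.40 kW


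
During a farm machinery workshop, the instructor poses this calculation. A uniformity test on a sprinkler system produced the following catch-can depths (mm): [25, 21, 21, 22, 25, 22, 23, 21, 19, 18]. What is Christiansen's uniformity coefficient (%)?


xbar = 217 / 10 = 21.700
sum|xi - xbar| = 17
CU = 100 * (1 - 17 / (10 * 21.700))
   = 100 * (1 - 0.0783)
   = 92.17%


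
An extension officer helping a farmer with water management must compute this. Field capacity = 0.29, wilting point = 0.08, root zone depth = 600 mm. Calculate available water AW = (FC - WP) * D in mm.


AW = (FC - WP) * D
   = (0.29 - 0.08) * 600
   = 0.21 * 600
   = 126 mm


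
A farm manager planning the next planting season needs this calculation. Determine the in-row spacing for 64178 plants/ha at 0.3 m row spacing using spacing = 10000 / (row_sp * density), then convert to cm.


spacing = 10000 / (row_sp * density)
        = 10000 / (0.3 * 64178)
        = 10000 / 19253.40
        = 0.51939 m = 51.94 cm


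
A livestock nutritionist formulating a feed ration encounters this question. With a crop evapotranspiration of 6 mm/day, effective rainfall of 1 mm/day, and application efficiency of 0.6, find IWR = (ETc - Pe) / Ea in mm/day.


IWR = (ETc - Pe) / Ea
    = (6 - 1) / 0.6
    = 5 / 0.6
    = 8.33 mm/day


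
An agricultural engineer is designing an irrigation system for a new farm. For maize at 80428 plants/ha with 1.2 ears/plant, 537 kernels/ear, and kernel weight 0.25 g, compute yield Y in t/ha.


Y = density * ears * kernels * kw
  = 80428 * 1.2 * 537 * 0.25 g/ha
  = 12956950.80 g/ha
  = 12956.95 kg/ha = 12.96 t/ha


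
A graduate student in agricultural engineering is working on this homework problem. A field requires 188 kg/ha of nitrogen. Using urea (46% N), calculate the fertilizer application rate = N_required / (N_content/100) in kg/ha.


Rate = N_required / (N_content / 100)
     = 188 / (46 / 100)
     = 188 / 0.46
     = 408.70 kg/ha


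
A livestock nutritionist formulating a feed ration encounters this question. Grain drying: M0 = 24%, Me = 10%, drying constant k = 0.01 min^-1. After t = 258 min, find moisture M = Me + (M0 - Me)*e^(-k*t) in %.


M = Me + (M0 - Me) * e^(-k*t)
  = 10 + (24 - 10) * e^(-0.01*258)
  = 10 + 14 * e^(-2.580)
  = 10 + 14 * 0.07577
  = 10 + 1.0608
  = 11.06%


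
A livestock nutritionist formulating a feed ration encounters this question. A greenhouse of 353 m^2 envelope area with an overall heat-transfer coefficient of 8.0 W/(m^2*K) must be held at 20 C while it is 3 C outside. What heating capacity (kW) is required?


dT = 20 - (3) = 17 K
Q = U * A * dT
  = 8.0 * 353 * 17
  = 48008 W = 48.01 kW


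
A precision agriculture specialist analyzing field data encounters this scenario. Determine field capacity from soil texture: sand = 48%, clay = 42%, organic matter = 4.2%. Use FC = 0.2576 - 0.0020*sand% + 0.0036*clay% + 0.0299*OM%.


FC = 0.2576 - 0.0020*48 + 0.0036*42 + 0.0299*4.2
   = 0.2576 - 0.0960 + 0.1512 + 0.1256
   = 0.4384


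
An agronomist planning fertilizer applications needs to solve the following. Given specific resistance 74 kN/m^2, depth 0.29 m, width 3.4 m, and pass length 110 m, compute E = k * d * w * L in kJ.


E = k * d * w * L
  = 74 * 0.29 * 3.4 * 110
  = 8026.04 kJ


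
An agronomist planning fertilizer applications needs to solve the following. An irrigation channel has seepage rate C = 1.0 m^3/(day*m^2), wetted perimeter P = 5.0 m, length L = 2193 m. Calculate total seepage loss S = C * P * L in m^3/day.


S = C * P * L
  = 1.0 * 5.0 * 2193
  = 10965 m^3/day


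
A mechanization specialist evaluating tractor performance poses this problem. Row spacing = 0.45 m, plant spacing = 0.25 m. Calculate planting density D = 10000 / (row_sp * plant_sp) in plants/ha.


D = 10000 / (row_sp * plant_sp)
  = 10000 / (0.45 * 0.25)
  = 10000 / 0.1125
  = 88888.89 plants/ha


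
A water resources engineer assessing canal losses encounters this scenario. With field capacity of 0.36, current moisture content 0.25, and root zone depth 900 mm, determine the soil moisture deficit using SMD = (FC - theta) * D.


SMD = (FC - theta) * D
    = (0.36 - 0.25) * 900
    = 0.110 * 900
    = 99 mm


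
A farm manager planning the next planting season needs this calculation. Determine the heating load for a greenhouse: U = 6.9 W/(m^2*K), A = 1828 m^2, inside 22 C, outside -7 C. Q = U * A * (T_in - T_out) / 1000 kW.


dT = 22 - (-7) = 29 K
Q = U * A * dT
  = 6.9 * 1828 * 29
  = 365782.80 W = 365.78 kW


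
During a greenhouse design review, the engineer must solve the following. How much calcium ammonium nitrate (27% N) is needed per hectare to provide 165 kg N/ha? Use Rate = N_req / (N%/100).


Rate = N_required / (N_content / 100)
     = 165 / (27 / 100)
     = 165 / 0.27
     = 611.11 kg/ha


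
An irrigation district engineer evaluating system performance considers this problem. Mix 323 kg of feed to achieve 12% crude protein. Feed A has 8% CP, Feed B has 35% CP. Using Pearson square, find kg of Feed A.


parts_A = CP_b - target = 35 - 12 = 23
parts_B = target - CP_a = 12 - 8 = 4
total_parts = 23 + 4 = 27
Feed A = 323 * 23 / 27 = 275.15 kg
Feed B = 323 * 4 / 27 = 47.85 kg

275.15 kg


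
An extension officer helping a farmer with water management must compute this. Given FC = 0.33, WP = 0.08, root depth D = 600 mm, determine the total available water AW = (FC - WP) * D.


AW = (FC - WP) * D
   = (0.33 - 0.08) * 600
   = 0.25 * 600
   = 150 mm


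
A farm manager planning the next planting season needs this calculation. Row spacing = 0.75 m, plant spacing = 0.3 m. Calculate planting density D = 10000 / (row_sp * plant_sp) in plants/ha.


D = 10000 / (row_sp * plant_sp)
  = 10000 / (0.75 * 0.3)
  = 10000 / 0.2250
  = 44444.44 plants/ha


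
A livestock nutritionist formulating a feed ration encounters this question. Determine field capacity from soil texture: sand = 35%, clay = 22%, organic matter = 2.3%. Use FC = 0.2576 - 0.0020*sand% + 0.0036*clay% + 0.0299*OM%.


FC = 0.2576 - 0.0020*35 + 0.0036*22 + 0.0299*2.3
   = 0.2576 - 0.0700 + 0.0792 + 0.0688
   = 0.3356


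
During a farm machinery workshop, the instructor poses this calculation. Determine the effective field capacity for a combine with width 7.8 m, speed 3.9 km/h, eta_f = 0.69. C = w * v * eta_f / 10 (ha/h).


C = w * v * eta_f / 10
  = 7.8 * 3.9 * 0.69 / 10
  = 20.99 / 10
  = 2.10 ha/h


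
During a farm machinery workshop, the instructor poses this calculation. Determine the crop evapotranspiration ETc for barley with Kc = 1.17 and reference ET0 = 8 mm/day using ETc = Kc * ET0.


ETc = Kc * ET0
    = 1.17 * 8
    = 9.36 mm/day


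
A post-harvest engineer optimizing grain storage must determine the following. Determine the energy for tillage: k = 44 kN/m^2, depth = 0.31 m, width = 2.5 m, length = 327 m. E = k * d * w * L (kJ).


E = k * d * w * L
  = 44 * 0.31 * 2.5 * 327
  = 11150.70 kJ


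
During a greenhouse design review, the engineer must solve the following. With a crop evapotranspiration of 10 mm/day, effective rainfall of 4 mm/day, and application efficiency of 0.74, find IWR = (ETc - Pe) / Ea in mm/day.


IWR = (ETc - Pe) / Ea
    = (10 - 4) / 0.74
    = 6 / 0.74
    = 8.11 mm/day


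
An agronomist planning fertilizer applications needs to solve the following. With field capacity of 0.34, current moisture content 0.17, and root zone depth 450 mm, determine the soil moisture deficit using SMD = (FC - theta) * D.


SMD = (FC - theta) * D
    = (0.34 - 0.17) * 450
    = 0.170 * 450
    = 76.50 mm


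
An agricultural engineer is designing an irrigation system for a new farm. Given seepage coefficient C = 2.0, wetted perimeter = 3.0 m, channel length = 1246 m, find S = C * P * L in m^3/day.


S = C * P * L
  = 2.0 * 3.0 * 1246
  = 7476 m^3/day


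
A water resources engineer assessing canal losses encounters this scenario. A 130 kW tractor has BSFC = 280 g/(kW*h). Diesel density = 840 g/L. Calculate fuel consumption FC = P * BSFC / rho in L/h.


FC = P * BSFC / rho_fuel
   = 130 * 280 / 840
   = 36400 / 840
   = 43.33 L/h


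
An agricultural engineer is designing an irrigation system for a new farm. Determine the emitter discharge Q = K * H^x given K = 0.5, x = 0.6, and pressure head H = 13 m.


Q = K * H^x
  = 0.5 * 13^0.6
  = 0.5 * 4.6598
  = 2.33 L/h


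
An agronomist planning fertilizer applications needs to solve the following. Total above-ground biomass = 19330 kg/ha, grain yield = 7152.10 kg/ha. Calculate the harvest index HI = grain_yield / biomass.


HI = grain_yield / biomass
   = 7152.10 / 19330
   = 0.37


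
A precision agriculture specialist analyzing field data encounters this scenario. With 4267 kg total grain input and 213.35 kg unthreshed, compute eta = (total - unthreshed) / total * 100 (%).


eta = (total - unthreshed) / total * 100
    = (4267 - 213.35) / 4267 * 100
    = 4053.65 / 4267 * 100
    = 95%


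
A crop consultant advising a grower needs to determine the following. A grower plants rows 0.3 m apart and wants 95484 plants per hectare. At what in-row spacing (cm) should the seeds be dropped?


spacing = 10000 / (row_sp * density)
        = 10000 / (0.3 * 95484)
        = 10000 / 28645.20
        = 0.34910 m = 34.91 cm


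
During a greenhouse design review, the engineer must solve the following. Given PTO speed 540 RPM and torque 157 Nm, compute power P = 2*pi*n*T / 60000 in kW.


P = 2*pi*n*T / 60000
  = 2*pi * 540 * 157 / 60000
  = 532688.45 / 60000
  = 8.88 kW


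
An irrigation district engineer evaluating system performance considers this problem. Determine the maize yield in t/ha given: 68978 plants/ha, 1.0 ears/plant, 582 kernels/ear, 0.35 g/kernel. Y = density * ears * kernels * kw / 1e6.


Y = density * ears * kernels * kw
  = 68978 * 1.0 * 582 * 0.35 g/ha
  = 14050818.60 g/ha
  = 14050.82 kg/ha = 14.05 t/ha


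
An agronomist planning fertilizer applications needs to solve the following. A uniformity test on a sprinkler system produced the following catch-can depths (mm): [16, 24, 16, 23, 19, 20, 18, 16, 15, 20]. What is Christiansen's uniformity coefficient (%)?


xbar = 187 / 10 = 18.700
sum|xi - xbar| = 25
CU = 100 * (1 - 25 / (10 * 18.700))
   = 100 * (1 - 0.1337)
   = 86.63%


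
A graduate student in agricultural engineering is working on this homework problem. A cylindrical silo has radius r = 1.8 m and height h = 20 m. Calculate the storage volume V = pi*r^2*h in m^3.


V = pi * r^2 * h
  = pi * 1.8^2 * 20
  = pi * 3.24 * 20
  = 203.58 m^3


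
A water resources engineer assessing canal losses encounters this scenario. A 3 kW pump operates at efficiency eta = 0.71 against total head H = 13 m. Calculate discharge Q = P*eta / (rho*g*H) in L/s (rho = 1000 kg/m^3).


Q = (P * 1000 * eta) / (rho * g * H)
  = (3 * 1000 * 0.71) / (1000 * 9.81 * 13)
  = 2130 / 127530
  = 0.01670 m^3/s = 16.70 L/s


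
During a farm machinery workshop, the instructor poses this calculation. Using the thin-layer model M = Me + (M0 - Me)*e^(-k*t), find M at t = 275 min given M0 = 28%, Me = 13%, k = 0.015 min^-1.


M = Me + (M0 - Me) * e^(-k*t)
  = 13 + (28 - 13) * e^(-0.015*275)
  = 13 + 15 * e^(-4.125)
  = 13 + 15 * 0.01616
  = 13 + 0.2425
  = 13.24%


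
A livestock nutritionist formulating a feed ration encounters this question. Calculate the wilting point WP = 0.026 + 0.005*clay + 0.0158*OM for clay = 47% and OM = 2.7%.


WP = 0.026 + 0.005*47 + 0.0158*2.7
   = 0.026 + 0.2350 + 0.0427
   = 0.3037


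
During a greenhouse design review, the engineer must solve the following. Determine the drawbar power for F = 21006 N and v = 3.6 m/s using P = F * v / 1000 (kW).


P = F * v / 1000
  = 21006 * 3.6 / 1000
  = 75621.60 / 1000
  = 75.62 kW


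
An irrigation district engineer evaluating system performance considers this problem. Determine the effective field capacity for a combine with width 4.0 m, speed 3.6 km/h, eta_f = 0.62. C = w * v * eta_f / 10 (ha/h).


C = w * v * eta_f / 10
  = 4.0 * 3.6 * 0.62 / 10
  = 8.93 / 10
  = 0.89 ha/h


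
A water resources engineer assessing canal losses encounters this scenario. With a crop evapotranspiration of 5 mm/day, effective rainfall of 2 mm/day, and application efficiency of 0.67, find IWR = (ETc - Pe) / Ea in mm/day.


IWR = (ETc - Pe) / Ea
    = (5 - 2) / 0.67
    = 3 / 0.67
    = 4.48 mm/day


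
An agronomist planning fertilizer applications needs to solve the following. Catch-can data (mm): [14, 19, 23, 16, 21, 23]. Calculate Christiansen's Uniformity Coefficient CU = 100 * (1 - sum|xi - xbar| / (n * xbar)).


xbar = 116 / 6 = 19.333
sum|xi - xbar| = 18
CU = 100 * (1 - 18 / (6 * 19.333))
   = 100 * (1 - 0.1552)
   = 84.48%


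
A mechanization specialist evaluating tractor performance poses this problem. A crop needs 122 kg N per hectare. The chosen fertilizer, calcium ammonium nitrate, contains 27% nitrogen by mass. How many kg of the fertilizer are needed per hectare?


Rate = N_required / (N_content / 100)
     = 122 / (27 / 100)
     = 122 / 0.27
     = 451.85 kg/ha


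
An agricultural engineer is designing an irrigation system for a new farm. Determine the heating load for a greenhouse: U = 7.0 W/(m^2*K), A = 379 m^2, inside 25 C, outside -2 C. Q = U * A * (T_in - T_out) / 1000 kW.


dT = 25 - (-2) = 27 K
Q = U * A * dT
  = 7.0 * 379 * 27
  = 71631 W = 71.63 kW


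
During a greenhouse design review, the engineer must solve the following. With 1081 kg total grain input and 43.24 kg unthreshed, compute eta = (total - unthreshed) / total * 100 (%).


eta = (total - unthreshed) / total * 100
    = (1081 - 43.24) / 1081 * 100
    = 1037.76 / 1081 * 100
    = 96%


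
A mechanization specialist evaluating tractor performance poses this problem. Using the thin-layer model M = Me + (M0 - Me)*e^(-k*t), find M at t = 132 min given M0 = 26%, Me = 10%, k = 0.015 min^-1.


M = Me + (M0 - Me) * e^(-k*t)
  = 10 + (26 - 10) * e^(-0.015*132)
  = 10 + 16 * e^(-1.980)
  = 10 + 16 * 0.13807
  = 10 + 2.2091
  = 12.21%


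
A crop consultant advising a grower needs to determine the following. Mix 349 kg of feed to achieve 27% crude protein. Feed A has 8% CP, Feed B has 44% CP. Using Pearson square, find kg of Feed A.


parts_A = CP_b - target = 44 - 27 = 17
parts_B = target - CP_a = 27 - 8 = 19
total_parts = 17 + 19 = 36
Feed A = 349 * 17 / 36 = 164.81 kg
Feed B = 349 * 19 / 36 = 184.19 kg

164.81 kg


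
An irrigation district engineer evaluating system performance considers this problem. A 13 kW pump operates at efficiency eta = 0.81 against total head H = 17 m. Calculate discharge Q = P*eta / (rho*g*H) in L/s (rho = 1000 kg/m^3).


Q = (P * 1000 * eta) / (rho * g * H)
  = (13 * 1000 * 0.81) / (1000 * 9.81 * 17)
  = 10530 / 166770
  = 0.06314 m^3/s = 63.14 L/s


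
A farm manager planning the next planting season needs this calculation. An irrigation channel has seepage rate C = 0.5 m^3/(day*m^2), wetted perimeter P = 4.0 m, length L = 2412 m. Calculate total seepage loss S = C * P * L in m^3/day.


S = C * P * L
  = 0.5 * 4.0 * 2412
  = 4824 m^3/day


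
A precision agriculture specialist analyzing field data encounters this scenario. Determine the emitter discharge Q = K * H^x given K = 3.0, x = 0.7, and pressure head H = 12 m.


Q = K * H^x
  = 3.0 * 12^0.7
  = 3.0 * 5.6941
  = 17.08 L/h


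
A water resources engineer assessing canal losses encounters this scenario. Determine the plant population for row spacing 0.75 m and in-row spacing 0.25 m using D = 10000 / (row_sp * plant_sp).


D = 10000 / (row_sp * plant_sp)
  = 10000 / (0.75 * 0.25)
  = 10000 / 0.1875
  = 53333.33 plants/ha


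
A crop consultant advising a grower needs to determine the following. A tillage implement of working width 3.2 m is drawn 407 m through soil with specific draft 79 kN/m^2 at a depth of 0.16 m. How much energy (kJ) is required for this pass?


E = k * d * w * L
  = 79 * 0.16 * 3.2 * 407
  = 16462.34 kJ


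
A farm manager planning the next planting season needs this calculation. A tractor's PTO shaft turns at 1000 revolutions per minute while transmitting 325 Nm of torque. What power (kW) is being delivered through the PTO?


P = 2*pi*n*T / 60000
  = 2*pi * 1000 * 325 / 60000
  = 2042035.22 / 60000
  = 34.03 kW


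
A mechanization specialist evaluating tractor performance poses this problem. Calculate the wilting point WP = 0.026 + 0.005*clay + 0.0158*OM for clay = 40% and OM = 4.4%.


WP = 0.026 + 0.005*40 + 0.0158*4.4
   = 0.026 + 0.2000 + 0.0695
   = 0.2955


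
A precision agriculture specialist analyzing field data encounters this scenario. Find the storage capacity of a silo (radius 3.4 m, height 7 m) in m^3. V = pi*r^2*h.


V = pi * r^2 * h
  = pi * 3.4^2 * 7
  = pi * 11.56 * 7
  = 254.22 m^3


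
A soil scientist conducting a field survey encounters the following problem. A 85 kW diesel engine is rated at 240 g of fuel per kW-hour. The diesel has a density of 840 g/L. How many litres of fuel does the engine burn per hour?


FC = P * BSFC / rho_fuel
   = 85 * 240 / 840
   = 20400 / 840
   = 24.29 L/h


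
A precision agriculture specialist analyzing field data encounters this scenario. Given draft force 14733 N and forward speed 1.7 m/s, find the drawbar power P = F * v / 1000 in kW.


P = F * v / 1000
  = 14733 * 1.7 / 1000
  = 25046.10 / 1000
  = 25.05 kW


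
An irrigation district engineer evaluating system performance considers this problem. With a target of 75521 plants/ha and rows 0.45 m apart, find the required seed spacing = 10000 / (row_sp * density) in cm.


spacing = 10000 / (row_sp * density)
        = 10000 / (0.45 * 75521)
        = 10000 / 33984.45
        = 0.29425 m = 29.43 cm


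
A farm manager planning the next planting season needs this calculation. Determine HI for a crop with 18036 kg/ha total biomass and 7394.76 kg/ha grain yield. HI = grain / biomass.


HI = grain_yield / biomass
   = 7394.76 / 18036
   = 0.41


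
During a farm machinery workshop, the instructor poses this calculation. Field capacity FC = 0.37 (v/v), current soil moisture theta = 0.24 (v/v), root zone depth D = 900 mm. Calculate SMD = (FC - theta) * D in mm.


SMD = (FC - theta) * D
    = (0.37 - 0.24) * 900
    = 0.130 * 900
    = 117 mm


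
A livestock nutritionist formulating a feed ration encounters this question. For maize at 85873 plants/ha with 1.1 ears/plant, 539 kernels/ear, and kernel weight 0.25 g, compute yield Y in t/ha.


Y = density * ears * kernels * kw
  = 85873 * 1.1 * 539 * 0.25 g/ha
  = 12728525.43 g/ha
  = 12728.53 kg/ha = 12.73 t/ha


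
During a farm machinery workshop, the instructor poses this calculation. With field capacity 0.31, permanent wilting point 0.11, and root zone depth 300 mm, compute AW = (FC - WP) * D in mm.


AW = (FC - WP) * D
   = (0.31 - 0.11) * 300
   = 0.20 * 300
   = 60 mm


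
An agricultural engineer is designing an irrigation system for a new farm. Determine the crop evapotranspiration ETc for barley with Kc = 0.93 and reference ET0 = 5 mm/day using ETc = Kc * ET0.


ETc = Kc * ET0
    = 0.93 * 5
    = 4.65 mm/day


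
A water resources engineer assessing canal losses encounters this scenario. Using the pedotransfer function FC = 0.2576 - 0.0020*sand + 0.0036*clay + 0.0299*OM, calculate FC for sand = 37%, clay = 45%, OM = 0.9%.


FC = 0.2576 - 0.0020*37 + 0.0036*45 + 0.0299*0.9
   = 0.2576 - 0.0740 + 0.1620 + 0.0269
   = 0.3725


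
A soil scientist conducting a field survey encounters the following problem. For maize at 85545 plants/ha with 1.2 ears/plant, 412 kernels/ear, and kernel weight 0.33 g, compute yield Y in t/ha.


Y = density * ears * kernels * kw
  = 85545 * 1.2 * 412 * 0.33 g/ha
  = 13956837.84 g/ha
  = 13956.84 kg/ha = 13.96 t/ha


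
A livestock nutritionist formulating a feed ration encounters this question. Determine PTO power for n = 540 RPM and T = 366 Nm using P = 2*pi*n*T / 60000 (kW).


P = 2*pi*n*T / 60000
  = 2*pi * 540 * 366 / 60000
  = 1241808.74 / 60000
  = 20.70 kW


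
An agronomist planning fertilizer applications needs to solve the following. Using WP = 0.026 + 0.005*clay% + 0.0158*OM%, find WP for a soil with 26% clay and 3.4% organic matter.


WP = 0.026 + 0.005*26 + 0.0158*3.4
   = 0.026 + 0.1300 + 0.0537
   = 0.2097


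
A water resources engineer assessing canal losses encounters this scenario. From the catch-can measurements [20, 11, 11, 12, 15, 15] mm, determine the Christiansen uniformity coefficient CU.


xbar = 84 / 6 = 14
sum|xi - xbar| = 16
CU = 100 * (1 - 16 / (6 * 14))
   = 100 * (1 - 0.1905)
   = 80.95%


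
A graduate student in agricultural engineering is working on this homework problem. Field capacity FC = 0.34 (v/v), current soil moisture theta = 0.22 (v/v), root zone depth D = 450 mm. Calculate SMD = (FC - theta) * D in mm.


SMD = (FC - theta) * D
    = (0.34 - 0.22) * 450
    = 0.120 * 450
    = 54 mm


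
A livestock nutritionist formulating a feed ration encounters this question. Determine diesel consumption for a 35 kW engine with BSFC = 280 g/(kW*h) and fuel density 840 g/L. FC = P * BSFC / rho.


FC = P * BSFC / rho_fuel
   = 35 * 280 / 840
   = 9800 / 840
   = 11.67 L/h


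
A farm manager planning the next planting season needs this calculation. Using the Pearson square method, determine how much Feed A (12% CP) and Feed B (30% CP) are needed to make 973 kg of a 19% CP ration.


parts_A = CP_b - target = 30 - 19 = 11
parts_B = target - CP_a = 19 - 12 = 7
total_parts = 11 + 7 = 18
Feed A = 973 * 11 / 18 = 594.61 kg
Feed B = 973 * 7 / 18 = 378.39 kg

594.61 kg


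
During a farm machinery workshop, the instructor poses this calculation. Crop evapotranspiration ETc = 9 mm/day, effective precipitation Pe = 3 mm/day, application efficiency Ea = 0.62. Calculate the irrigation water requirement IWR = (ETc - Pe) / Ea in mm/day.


IWR = (ETc - Pe) / Ea
    = (9 - 3) / 0.62
    = 6 / 0.62
    = 9.68 mm/day


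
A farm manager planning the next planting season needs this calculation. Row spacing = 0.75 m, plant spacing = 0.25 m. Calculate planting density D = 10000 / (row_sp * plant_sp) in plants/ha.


D = 10000 / (row_sp * plant_sp)
  = 10000 / (0.75 * 0.25)
  = 10000 / 0.1875
  = 53333.33 plants/ha


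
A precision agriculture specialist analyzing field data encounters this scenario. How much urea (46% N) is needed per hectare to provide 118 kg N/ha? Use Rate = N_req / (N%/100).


Rate = N_required / (N_content / 100)
     = 118 / (46 / 100)
     = 118 / 0.46
     = 256.52 kg/ha


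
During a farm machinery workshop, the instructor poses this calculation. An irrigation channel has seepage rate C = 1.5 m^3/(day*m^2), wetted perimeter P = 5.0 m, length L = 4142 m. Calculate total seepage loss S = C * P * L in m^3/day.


S = C * P * L
  = 1.5 * 5.0 * 4142
  = 31065 m^3/day


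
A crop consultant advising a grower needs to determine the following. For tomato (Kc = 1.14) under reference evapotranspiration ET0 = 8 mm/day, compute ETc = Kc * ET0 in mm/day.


ETc = Kc * ET0
    = 1.14 * 8
    = 9.12 mm/day


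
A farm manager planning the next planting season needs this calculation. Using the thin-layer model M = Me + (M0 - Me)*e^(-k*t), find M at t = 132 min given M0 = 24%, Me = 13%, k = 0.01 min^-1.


M = Me + (M0 - Me) * e^(-k*t)
  = 13 + (24 - 13) * e^(-0.01*132)
  = 13 + 11 * e^(-1.320)
  = 13 + 11 * 0.26714
  = 13 + 2.9385
  = 15.94%


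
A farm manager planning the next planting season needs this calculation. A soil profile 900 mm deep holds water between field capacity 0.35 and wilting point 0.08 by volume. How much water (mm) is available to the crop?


AW = (FC - WP) * D
   = (0.35 - 0.08) * 900
   = 0.27 * 900
   = 243 mm


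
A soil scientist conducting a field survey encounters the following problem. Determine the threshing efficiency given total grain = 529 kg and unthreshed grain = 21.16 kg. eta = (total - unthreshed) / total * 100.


eta = (total - unthreshed) / total * 100
    = (529 - 21.16) / 529 * 100
    = 507.84 / 529 * 100
    = 96%


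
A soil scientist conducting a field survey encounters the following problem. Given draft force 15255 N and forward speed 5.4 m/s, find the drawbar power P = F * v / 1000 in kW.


P = F * v / 1000
  = 15255 * 5.4 / 1000
  = 82377 / 1000
  = 82.38 kW


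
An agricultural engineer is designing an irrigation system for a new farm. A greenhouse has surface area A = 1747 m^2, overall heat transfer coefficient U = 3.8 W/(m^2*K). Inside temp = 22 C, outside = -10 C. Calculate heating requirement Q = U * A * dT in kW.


dT = 22 - (-10) = 32 K
Q = U * A * dT
  = 3.8 * 1747 * 32
  = 212435.20 W = 212.44 kW


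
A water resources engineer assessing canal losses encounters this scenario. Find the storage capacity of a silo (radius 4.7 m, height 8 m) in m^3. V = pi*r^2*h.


V = pi * r^2 * h
  = pi * 4.7^2 * 8
  = pi * 22.09 * 8
  = 555.18 m^3


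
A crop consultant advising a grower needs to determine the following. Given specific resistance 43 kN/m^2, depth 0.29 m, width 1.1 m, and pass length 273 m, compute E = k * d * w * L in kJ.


E = k * d * w * L
  = 43 * 0.29 * 1.1 * 273
  = 3744.74 kJ


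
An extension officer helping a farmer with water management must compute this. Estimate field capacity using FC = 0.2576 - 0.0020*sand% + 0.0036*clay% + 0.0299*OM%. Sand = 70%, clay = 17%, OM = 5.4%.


FC = 0.2576 - 0.0020*70 + 0.0036*17 + 0.0299*5.4
   = 0.2576 - 0.1400 + 0.0612 + 0.1615
   = 0.3403


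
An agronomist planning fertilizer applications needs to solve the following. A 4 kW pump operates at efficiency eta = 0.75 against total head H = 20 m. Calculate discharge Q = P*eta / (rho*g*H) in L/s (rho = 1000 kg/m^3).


Q = (P * 1000 * eta) / (rho * g * H)
  = (4 * 1000 * 0.75) / (1000 * 9.81 * 20)
  = 3000 / 196200
  = 0.01529 m^3/s = 15.29 L/s


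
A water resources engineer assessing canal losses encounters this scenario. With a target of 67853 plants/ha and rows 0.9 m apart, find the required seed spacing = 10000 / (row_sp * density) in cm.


spacing = 10000 / (row_sp * density)
        = 10000 / (0.9 * 67853)
        = 10000 / 61067.70
        = 0.16375 m = 16.38 cm


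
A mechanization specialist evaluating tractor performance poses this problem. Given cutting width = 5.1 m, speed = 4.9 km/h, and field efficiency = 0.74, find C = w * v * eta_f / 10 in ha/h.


C = w * v * eta_f / 10
  = 5.1 * 4.9 * 0.74 / 10
  = 18.49 / 10
  = 1.85 ha/h


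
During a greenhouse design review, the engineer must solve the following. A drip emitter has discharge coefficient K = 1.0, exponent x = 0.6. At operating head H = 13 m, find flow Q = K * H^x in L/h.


Q = K * H^x
  = 1.0 * 13^0.6
  = 1.0 * 4.6598
  = 4.66 L/h


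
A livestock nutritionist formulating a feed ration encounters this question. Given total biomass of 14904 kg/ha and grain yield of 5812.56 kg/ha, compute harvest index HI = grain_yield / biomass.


HI = grain_yield / biomass
   = 5812.56 / 14904
   = 0.39


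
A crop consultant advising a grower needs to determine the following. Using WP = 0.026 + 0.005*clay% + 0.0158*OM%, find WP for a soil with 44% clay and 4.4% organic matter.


WP = 0.026 + 0.005*44 + 0.0158*4.4
   = 0.026 + 0.2200 + 0.0695
   = 0.3155


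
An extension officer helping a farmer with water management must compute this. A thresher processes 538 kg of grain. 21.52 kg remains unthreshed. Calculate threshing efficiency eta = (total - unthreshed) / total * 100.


eta = (total - unthreshed) / total * 100
    = (538 - 21.52) / 538 * 100
    = 516.48 / 538 * 100
    = 96%


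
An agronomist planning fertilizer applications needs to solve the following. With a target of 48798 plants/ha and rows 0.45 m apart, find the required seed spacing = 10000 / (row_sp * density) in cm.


spacing = 10000 / (row_sp * density)
        = 10000 / (0.45 * 48798)
        = 10000 / 21959.10
        = 0.45539 m = 45.54 cm


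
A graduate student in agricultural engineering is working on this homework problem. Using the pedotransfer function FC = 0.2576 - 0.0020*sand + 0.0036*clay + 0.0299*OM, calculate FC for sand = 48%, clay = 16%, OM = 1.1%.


FC = 0.2576 - 0.0020*48 + 0.0036*16 + 0.0299*1.1
   = 0.2576 - 0.0960 + 0.0576 + 0.0329
   = 0.2521


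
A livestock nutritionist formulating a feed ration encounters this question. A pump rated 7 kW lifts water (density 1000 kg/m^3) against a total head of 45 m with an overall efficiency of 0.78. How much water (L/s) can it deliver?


Q = (P * 1000 * eta) / (rho * g * H)
  = (7 * 1000 * 0.78) / (1000 * 9.81 * 45)
  = 5460 / 441450
  = 0.01237 m^3/s = 12.37 L/s


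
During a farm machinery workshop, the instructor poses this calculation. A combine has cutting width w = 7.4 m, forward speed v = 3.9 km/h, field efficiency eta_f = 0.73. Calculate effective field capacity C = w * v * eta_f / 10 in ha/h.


C = w * v * eta_f / 10
  = 7.4 * 3.9 * 0.73 / 10
  = 21.07 / 10
  = 2.11 ha/h


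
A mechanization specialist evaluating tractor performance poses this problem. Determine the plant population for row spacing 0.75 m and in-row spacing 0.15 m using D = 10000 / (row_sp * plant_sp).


D = 10000 / (row_sp * plant_sp)
  = 10000 / (0.75 * 0.15)
  = 10000 / 0.1125
  = 88888.89 plants/ha


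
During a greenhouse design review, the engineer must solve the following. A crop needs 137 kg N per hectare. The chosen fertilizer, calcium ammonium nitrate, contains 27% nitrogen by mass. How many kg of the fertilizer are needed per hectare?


Rate = N_required / (N_content / 100)
     = 137 / (27 / 100)
     = 137 / 0.27
     = 507.41 kg/ha


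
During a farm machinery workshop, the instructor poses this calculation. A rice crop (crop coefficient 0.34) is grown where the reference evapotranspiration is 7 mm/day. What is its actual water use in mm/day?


ETc = Kc * ET0
    = 0.34 * 7
    = 2.38 mm/day


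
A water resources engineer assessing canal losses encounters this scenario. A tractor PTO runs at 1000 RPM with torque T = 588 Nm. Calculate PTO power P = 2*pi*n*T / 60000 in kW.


P = 2*pi*n*T / 60000
  = 2*pi * 1000 * 588 / 60000
  = 3694512.96 / 60000
  = 61.58 kW


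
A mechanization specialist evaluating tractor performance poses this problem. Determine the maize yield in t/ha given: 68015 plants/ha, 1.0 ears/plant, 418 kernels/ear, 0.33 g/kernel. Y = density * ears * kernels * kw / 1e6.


Y = density * ears * kernels * kw
  = 68015 * 1.0 * 418 * 0.33 g/ha
  = 9381989.10 g/ha
  = 9381.99 kg/ha = 9.38 t/ha


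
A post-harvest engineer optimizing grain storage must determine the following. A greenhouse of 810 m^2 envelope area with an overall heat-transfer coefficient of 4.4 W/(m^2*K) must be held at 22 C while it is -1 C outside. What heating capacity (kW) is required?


dT = 22 - (-1) = 23 K
Q = U * A * dT
  = 4.4 * 810 * 23
  = 81972 W = 81.97 kW


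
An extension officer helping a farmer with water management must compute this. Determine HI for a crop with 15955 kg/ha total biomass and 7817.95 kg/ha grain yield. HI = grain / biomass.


HI = grain_yield / biomass
   = 7817.95 / 15955
   = 0.49


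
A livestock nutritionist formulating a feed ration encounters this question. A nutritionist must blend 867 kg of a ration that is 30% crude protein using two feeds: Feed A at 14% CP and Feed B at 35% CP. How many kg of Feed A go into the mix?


parts_A = CP_b - target = 35 - 30 = 5
parts_B = target - CP_a = 30 - 14 = 16
total_parts = 5 + 16 = 21
Feed A = 867 * 5 / 21 = 206.43 kg
Feed B = 867 * 16 / 21 = 660.57 kg

206.43 kg


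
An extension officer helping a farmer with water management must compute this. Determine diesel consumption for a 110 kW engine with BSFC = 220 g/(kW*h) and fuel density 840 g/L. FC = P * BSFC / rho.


FC = P * BSFC / rho_fuel
   = 110 * 220 / 840
   = 24200 / 840
   = 28.81 L/h


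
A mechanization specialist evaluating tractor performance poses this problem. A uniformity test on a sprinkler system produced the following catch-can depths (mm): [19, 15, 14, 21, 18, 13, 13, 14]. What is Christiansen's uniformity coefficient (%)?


xbar = 127 / 8 = 15.875
sum|xi - xbar| = 20.750
CU = 100 * (1 - 20.750 / (8 * 15.875))
   = 100 * (1 - 0.1634)
   = 83.66%


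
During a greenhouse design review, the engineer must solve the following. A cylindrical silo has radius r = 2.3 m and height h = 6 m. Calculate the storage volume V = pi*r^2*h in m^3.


V = pi * r^2 * h
  = pi * 2.3^2 * 6
  = pi * 5.29 * 6
  = 99.71 m^3


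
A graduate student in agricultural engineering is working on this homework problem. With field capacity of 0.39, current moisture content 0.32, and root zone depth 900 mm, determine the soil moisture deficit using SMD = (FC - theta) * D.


SMD = (FC - theta) * D
    = (0.39 - 0.32) * 900
    = 0.070 * 900
    = 63 mm


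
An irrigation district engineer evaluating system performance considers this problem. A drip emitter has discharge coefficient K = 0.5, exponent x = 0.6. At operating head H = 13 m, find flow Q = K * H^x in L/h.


Q = K * H^x
  = 0.5 * 13^0.6
  = 0.5 * 4.6598
  = 2.33 L/h


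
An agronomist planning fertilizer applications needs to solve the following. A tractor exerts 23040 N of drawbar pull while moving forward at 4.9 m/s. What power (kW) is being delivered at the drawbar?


P = F * v / 1000
  = 23040 * 4.9 / 1000
  = 112896 / 1000
  = 112.90 kW


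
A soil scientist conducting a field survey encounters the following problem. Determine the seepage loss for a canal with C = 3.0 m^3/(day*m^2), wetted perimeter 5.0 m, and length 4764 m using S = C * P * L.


S = C * P * L
  = 3.0 * 5.0 * 4764
  = 71460 m^3/day


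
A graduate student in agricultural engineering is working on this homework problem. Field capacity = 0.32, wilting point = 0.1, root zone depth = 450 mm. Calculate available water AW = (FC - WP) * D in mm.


AW = (FC - WP) * D
   = (0.32 - 0.1) * 450
   = 0.22 * 450
   = 99 mm


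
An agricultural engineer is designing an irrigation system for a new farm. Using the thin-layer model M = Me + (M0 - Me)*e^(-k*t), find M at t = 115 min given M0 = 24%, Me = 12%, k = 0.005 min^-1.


M = Me + (M0 - Me) * e^(-k*t)
  = 12 + (24 - 12) * e^(-0.005*115)
  = 12 + 12 * e^(-0.575)
  = 12 + 12 * 0.56270
  = 12 + 6.7525
  = 18.75%


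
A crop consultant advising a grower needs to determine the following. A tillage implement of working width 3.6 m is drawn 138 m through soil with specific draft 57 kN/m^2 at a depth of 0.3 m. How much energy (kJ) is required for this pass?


E = k * d * w * L
  = 57 * 0.3 * 3.6 * 138
  = 8495.28 kJ


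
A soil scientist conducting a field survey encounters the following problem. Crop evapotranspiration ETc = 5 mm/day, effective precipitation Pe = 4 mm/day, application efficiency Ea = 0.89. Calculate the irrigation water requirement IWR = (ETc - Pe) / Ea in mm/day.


IWR = (ETc - Pe) / Ea
    = (5 - 4) / 0.89
    = 1 / 0.89
    = 1.12 mm/day


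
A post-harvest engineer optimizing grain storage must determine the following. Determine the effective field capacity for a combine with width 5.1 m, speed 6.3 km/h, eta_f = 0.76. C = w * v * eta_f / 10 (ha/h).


C = w * v * eta_f / 10
  = 5.1 * 6.3 * 0.76 / 10
  = 24.42 / 10
  = 2.44 ha/h


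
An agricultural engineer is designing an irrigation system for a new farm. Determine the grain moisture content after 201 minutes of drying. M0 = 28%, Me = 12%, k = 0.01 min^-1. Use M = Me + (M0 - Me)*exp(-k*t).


M = Me + (M0 - Me) * e^(-k*t)
  = 12 + (28 - 12) * e^(-0.01*201)
  = 12 + 16 * e^(-2.010)
  = 12 + 16 * 0.13399
  = 12 + 2.1438
  = 14.14%


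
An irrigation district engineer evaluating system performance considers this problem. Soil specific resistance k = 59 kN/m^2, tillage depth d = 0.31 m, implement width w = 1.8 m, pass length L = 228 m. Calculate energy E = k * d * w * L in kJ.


E = k * d * w * L
  = 59 * 0.31 * 1.8 * 228
  = 7506.22 kJ


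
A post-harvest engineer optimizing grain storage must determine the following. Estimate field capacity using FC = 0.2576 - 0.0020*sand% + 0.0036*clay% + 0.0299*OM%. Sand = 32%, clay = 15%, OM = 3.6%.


FC = 0.2576 - 0.0020*32 + 0.0036*15 + 0.0299*3.6
   = 0.2576 - 0.0640 + 0.0540 + 0.1076
   = 0.3552


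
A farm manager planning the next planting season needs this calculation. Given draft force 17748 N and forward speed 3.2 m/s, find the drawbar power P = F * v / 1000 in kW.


P = F * v / 1000
  = 17748 * 3.2 / 1000
  = 56793.60 / 1000
  = 56.79 kW


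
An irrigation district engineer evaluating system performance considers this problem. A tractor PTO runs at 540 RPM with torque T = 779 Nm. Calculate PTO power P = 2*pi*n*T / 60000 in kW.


P = 2*pi*n*T / 60000
  = 2*pi * 540 * 779 / 60000
  = 2643084.73 / 60000
  = 44.05 kW


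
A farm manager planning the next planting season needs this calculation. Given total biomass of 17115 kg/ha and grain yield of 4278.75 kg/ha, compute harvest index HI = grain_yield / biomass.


HI = grain_yield / biomass
   = 4278.75 / 17115
   = 0.25


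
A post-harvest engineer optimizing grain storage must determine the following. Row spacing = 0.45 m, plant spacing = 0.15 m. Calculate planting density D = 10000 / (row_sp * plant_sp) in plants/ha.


D = 10000 / (row_sp * plant_sp)
  = 10000 / (0.45 * 0.15)
  = 10000 / 0.0675
  = 148148.15 plants/ha
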